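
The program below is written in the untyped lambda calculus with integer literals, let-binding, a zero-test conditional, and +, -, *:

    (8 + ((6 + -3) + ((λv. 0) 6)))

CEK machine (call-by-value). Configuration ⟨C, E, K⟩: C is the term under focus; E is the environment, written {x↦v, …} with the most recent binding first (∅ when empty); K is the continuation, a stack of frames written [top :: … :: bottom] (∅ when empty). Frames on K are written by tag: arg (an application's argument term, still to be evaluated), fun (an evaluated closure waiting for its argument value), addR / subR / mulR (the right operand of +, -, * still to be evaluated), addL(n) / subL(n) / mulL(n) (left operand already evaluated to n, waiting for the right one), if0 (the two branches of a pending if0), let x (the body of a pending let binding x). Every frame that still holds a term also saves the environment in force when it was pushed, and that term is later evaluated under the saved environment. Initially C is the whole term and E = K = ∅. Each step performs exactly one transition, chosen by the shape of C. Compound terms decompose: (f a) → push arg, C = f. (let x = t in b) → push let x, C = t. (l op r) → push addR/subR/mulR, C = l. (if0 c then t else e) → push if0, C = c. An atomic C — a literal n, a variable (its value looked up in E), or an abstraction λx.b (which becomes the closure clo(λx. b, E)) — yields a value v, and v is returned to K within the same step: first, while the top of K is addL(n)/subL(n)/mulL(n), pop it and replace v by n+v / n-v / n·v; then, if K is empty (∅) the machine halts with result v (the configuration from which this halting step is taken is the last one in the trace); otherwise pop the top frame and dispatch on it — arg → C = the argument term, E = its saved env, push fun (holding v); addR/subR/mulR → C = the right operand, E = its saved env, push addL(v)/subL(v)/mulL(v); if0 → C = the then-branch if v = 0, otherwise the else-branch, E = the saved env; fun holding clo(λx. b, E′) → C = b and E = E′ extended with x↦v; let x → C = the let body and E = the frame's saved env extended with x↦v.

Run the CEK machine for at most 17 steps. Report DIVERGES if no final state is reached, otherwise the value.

Answer: 11

Derivation:
0. [C=(8 + ((6 + -3) + ((λv. 0) 6))) | E=∅ | K=∅]
1. [C=8 | E=∅ | K=[addR]]
2. [C=((6 + -3) + ((λv. 0) 6)) | E=∅ | K=[addL(8)]]
3. [C=(6 + -3) | E=∅ | K=[addR :: addL(8)]]
4. [C=6 | E=∅ | K=[addR :: addR :: addL(8)]]
5. [C=-3 | E=∅ | K=[addL(6) :: addR :: addL(8)]]
6. [C=((λv. 0) 6) | E=∅ | K=[addL(3) :: addL(8)]]
7. [C=(λv. 0) | E=∅ | K=[arg :: addL(3) :: addL(8)]]
8. [C=6 | E=∅ | K=[fun :: addL(3) :: addL(8)]]
9. [C=0 | E={v↦6} | K=[addL(3) :: addL(8)]]
→ final value 11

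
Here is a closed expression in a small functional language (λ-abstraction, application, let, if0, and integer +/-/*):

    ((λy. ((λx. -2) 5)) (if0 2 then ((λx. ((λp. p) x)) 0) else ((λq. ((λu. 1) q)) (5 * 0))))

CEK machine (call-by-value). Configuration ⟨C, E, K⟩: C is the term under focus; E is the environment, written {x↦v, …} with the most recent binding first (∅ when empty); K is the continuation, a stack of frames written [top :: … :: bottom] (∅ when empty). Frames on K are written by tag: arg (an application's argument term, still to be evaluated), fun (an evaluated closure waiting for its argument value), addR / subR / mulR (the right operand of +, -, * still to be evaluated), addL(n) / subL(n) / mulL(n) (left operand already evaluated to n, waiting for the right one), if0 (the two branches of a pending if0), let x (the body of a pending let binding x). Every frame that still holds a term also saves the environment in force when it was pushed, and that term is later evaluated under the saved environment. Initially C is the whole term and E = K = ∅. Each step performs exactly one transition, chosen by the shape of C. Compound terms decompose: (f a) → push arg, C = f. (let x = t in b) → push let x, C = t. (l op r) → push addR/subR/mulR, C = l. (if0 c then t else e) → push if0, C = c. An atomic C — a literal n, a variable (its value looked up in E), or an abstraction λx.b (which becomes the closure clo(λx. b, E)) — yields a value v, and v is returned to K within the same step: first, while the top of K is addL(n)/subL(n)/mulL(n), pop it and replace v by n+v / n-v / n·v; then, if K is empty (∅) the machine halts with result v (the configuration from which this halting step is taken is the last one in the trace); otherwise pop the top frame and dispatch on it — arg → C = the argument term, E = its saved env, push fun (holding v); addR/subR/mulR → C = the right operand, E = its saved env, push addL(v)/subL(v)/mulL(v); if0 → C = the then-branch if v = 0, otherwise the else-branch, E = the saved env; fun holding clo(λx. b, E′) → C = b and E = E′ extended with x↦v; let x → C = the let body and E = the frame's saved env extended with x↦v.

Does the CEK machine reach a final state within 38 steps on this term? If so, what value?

0. [C=((λy. ((λx. -2) 5)) (if0 2 then ((λx. ((λp. p) x)) 0) else ((λq. ((λu. 1) q)) (5 * 0)))) | E=∅ | K=∅]
1. [C=(λy. ((λx. -2) 5)) | E=∅ | K=[arg]]
2. [C=(if0 2 then ((λx. ((λp. p) x)) 0) else ((λq. ((λu. 1) q)) (5 * 0))) | E=∅ | K=[fun]]
3. [C=2 | E=∅ | K=[if0 :: fun]]
4. [C=((λq. ((λu. 1) q)) (5 * 0)) | E=∅ | K=[fun]]
5. [C=(λq. ((λu. 1) q)) | E=∅ | K=[arg :: fun]]
6. [C=(5 * 0) | E=∅ | K=[fun :: fun]]
7. [C=5 | E=∅ | K=[mulR :: fun :: fun]]
8. [C=0 | E=∅ | K=[mulL(5) :: fun :: fun]]
9. [C=((λu. 1) q) | E={q↦0} | K=[fun]]
10. [C=(λu. 1) | E={q↦0} | K=[arg :: fun]]
11. [C=q | E={q↦0} | K=[fun :: fun]]
12. [C=1 | E={u↦0, q↦0} | K=[fun]]
13. [C=((λx. -2) 5) | E={y↦1} | K=∅]
14. [C=(λx. -2) | E={y↦1} | K=[arg]]
15. [C=5 | E={y↦1} | K=[fun]]
16. [C=-2 | E={x↦5, y↦1} | K=∅]
→ final value -2

Answer: -2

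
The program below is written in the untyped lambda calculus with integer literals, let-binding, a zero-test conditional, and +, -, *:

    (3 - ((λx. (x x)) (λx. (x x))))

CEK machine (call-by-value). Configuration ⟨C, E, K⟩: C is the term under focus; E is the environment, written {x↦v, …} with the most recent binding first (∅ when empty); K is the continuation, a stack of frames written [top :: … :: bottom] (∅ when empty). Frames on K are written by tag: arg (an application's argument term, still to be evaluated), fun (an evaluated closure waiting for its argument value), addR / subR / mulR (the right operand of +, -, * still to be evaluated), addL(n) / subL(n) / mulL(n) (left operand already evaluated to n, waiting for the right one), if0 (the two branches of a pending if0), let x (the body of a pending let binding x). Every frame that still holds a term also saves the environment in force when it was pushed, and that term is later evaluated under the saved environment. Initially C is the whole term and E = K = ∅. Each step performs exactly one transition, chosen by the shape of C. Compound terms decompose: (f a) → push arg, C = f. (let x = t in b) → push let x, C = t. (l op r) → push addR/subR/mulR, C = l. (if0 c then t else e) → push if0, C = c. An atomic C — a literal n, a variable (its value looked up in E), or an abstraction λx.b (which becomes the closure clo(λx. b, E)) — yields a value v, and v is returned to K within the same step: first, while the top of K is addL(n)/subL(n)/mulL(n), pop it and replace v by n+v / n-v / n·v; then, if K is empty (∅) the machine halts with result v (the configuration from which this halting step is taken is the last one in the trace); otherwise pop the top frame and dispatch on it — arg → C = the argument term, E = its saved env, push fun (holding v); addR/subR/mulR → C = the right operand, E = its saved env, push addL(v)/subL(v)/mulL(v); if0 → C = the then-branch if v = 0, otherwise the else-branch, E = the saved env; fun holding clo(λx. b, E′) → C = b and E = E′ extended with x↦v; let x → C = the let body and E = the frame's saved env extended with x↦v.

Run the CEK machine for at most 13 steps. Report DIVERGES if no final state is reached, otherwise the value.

Answer: DIVERGES (no final state within 13 steps)

Execution trace:
t=0: <C=(3 - ((λx. (x x)) (λx. (x x)))), E=∅, K=∅>
t=1: <C=3, E=∅, K=[subR]>
t=2: <C=((λx. (x x)) (λx. (x x))), E=∅, K=[subL(3)]>
t=3: <C=(λx. (x x)), E=∅, K=[arg :: subL(3)]>
t=4: <C=(λx. (x x)), E=∅, K=[fun :: subL(3)]>
t=5: <C=(x x), E={x↦clo(λx. (x x), ∅)}, K=[subL(3)]>
t=6: <C=x, E={x↦clo(λx. (x x), ∅)}, K=[arg :: subL(3)]>
t=7: <C=x, E={x↦clo(λx. (x x), ∅)}, K=[fun :: subL(3)]>
… configuration repeats with period 3 (steps 5–7 recur indefinitely) …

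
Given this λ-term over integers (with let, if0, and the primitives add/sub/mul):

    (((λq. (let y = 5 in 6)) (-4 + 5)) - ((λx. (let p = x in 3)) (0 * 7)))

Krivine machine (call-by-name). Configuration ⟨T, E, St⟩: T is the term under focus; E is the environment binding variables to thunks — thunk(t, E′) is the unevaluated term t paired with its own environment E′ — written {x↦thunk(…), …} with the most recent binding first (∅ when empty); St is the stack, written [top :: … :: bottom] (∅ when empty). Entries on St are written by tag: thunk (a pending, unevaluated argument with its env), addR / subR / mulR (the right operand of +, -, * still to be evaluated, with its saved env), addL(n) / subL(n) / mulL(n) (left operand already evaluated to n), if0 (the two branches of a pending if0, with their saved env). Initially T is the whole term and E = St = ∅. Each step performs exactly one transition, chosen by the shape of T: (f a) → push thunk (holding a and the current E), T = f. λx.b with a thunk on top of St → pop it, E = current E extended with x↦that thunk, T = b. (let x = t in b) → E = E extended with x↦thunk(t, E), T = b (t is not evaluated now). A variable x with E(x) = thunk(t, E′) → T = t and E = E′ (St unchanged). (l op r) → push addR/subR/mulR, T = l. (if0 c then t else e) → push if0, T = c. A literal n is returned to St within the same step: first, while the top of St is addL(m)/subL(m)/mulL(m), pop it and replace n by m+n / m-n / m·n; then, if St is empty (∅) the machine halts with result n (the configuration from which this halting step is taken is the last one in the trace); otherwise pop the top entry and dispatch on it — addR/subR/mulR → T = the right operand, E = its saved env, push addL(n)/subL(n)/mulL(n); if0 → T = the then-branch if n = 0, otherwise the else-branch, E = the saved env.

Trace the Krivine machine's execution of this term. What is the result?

[0] ⟨T=(((λq. (let y = 5 in 6)) (-4 + 5)) - ((λx. (let p = x in 3)) (0 * 7))); E=∅; St=∅⟩
[1] ⟨T=((λq. (let y = 5 in 6)) (-4 + 5)); E=∅; St=[subR]⟩
[2] ⟨T=(λq. (let y = 5 in 6)); E=∅; St=[thunk :: subR]⟩
[3] ⟨T=(let y = 5 in 6); E={q↦thunk((-4 + 5), ∅)}; St=[subR]⟩
[4] ⟨T=6; E={y↦thunk(5, {q↦thunk((-4 + 5), ∅)}), q↦thunk((-4 + 5), ∅)}; St=[subR]⟩
[5] ⟨T=((λx. (let p = x in 3)) (0 * 7)); E=∅; St=[subL(6)]⟩
[6] ⟨T=(λx. (let p = x in 3)); E=∅; St=[thunk :: subL(6)]⟩
[7] ⟨T=(let p = x in 3); E={x↦thunk((0 * 7), ∅)}; St=[subL(6)]⟩
[8] ⟨T=3; E={p↦thunk(x, {x↦thunk((0 * 7), ∅)}), x↦thunk((0 * 7), ∅)}; St=[subL(6)]⟩
→ final value 3

Answer: 3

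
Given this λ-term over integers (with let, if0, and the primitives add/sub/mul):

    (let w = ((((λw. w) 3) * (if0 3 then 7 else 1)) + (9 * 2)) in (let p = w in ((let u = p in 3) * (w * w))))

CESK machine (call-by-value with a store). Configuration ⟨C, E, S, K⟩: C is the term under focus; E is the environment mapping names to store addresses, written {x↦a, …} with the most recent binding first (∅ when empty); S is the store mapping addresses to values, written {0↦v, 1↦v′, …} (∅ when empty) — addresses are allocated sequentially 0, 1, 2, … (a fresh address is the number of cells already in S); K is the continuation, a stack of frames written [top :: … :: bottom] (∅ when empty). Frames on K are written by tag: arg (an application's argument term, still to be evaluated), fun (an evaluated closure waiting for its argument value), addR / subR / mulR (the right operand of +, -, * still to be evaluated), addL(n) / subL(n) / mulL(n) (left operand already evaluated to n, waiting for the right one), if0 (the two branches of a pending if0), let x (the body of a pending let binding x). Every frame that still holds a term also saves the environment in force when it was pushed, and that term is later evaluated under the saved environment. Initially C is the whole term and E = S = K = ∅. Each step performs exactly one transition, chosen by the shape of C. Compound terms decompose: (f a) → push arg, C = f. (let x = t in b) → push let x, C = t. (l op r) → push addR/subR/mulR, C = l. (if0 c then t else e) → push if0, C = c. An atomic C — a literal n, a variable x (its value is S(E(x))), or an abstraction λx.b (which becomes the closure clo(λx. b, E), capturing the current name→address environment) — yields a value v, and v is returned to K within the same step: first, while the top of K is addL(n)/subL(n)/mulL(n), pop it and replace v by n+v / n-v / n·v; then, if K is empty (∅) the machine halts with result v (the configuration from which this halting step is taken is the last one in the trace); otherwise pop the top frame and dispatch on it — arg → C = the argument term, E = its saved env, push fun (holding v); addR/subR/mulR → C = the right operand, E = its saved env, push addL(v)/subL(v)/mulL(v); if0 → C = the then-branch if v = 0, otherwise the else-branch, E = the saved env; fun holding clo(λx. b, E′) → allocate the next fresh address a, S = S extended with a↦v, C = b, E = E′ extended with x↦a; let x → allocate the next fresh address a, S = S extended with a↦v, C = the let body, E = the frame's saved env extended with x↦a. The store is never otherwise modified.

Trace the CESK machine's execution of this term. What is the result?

Answer: 1323

Derivation:
0. ⟨C=(let w = ((((λw. w) 3) * (if0 3 then 7 else 1)) + (9 * 2)) in (let p = w in ((let u = p in 3) * (w * w)))); E=∅; S=∅; K=∅⟩
1. ⟨C=((((λw. w) 3) * (if0 3 then 7 else 1)) + (9 * 2)); E=∅; S=∅; K=[let w]⟩
2. ⟨C=(((λw. w) 3) * (if0 3 then 7 else 1)); E=∅; S=∅; K=[addR :: let w]⟩
3. ⟨C=((λw. w) 3); E=∅; S=∅; K=[mulR :: addR :: let w]⟩
4. ⟨C=(λw. w); E=∅; S=∅; K=[arg :: mulR :: addR :: let w]⟩
5. ⟨C=3; E=∅; S=∅; K=[fun :: mulR :: addR :: let w]⟩
6. ⟨C=w; E={w↦0}; S={0↦3}; K=[mulR :: addR :: let w]⟩
7. ⟨C=(if0 3 then 7 else 1); E=∅; S={0↦3}; K=[mulL(3) :: addR :: let w]⟩
8. ⟨C=3; E=∅; S={0↦3}; K=[if0 :: mulL(3) :: addR :: let w]⟩
9. ⟨C=1; E=∅; S={0↦3}; K=[mulL(3) :: addR :: let w]⟩
10. ⟨C=(9 * 2); E=∅; S={0↦3}; K=[addL(3) :: let w]⟩
11. ⟨C=9; E=∅; S={0↦3}; K=[mulR :: addL(3) :: let w]⟩
12. ⟨C=2; E=∅; S={0↦3}; K=[mulL(9) :: addL(3) :: let w]⟩
13. ⟨C=(let p = w in ((let u = p in 3) * (w * w))); E={w↦1}; S={0↦3, 1↦21}; K=∅⟩
14. ⟨C=w; E={w↦1}; S={0↦3, 1↦21}; K=[let p]⟩
15. ⟨C=((let u = p in 3) * (w * w)); E={p↦2, w↦1}; S={0↦3, 1↦21, 2↦21}; K=∅⟩
16. ⟨C=(let u = p in 3); E={p↦2, w↦1}; S={0↦3, 1↦21, 2↦21}; K=[mulR]⟩
17. ⟨C=p; E={p↦2, w↦1}; S={0↦3, 1↦21, 2↦21}; K=[let u :: mulR]⟩
18. ⟨C=3; E={u↦3, p↦2, w↦1}; S={0↦3, 1↦21, 2↦21, 3↦21}; K=[mulR]⟩
19. ⟨C=(w * w); E={p↦2, w↦1}; S={0↦3, 1↦21, 2↦21, 3↦21}; K=[mulL(3)]⟩
20. ⟨C=w; E={p↦2, w↦1}; S={0↦3, 1↦21, 2↦21, 3↦21}; K=[mulR :: mulL(3)]⟩
21. ⟨C=w; E={p↦2, w↦1}; S={0↦3, 1↦21, 2↦21, 3↦21}; K=[mulL(21) :: mulL(3)]⟩
→ final value 1323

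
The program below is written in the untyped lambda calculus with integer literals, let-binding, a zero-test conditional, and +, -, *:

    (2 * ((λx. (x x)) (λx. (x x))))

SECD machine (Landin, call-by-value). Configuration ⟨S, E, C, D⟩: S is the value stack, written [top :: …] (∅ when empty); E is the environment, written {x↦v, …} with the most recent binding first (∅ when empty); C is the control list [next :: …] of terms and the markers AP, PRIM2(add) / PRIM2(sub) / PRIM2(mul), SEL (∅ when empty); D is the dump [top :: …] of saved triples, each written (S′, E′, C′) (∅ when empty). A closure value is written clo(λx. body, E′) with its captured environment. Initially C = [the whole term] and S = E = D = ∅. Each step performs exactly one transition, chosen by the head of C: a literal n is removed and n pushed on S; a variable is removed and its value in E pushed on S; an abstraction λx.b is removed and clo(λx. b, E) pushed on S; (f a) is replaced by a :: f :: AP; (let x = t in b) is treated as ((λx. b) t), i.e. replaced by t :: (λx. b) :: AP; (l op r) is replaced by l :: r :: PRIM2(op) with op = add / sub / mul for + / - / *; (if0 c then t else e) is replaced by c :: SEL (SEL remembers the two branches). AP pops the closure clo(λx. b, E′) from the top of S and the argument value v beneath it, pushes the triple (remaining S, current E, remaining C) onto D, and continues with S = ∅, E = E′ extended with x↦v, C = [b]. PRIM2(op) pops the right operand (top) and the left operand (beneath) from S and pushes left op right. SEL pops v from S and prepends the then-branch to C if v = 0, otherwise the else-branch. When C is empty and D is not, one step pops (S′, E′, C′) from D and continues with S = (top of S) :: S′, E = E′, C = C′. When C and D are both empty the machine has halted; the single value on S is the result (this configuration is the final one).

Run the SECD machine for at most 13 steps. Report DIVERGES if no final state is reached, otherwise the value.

Answer: DIVERGES (no final state within 13 steps)

Derivation:
[0] ⟨S=∅; E=∅; C=[(2 * ((λx. (x x)) (λx. (x x))))]; D=∅⟩
[1] ⟨S=∅; E=∅; C=[2 :: ((λx. (x x)) (λx. (x x))) :: PRIM2(mul)]; D=∅⟩
[2] ⟨S=[2]; E=∅; C=[((λx. (x x)) (λx. (x x))) :: PRIM2(mul)]; D=∅⟩
[3] ⟨S=[2]; E=∅; C=[(λx. (x x)) :: (λx. (x x)) :: AP :: PRIM2(mul)]; D=∅⟩
[4] ⟨S=[clo(λx. (x x), ∅) :: 2]; E=∅; C=[(λx. (x x)) :: AP :: PRIM2(mul)]; D=∅⟩
[5] ⟨S=[clo(λx. (x x), ∅) :: clo(λx. (x x), ∅) :: 2]; E=∅; C=[AP :: PRIM2(mul)]; D=∅⟩
[6] ⟨S=∅; E={x↦clo(λx. (x x), ∅)}; C=[(x x)]; D=[([2], ∅, [PRIM2(mul)])]⟩
[7] ⟨S=∅; E={x↦clo(λx. (x x), ∅)}; C=[x :: x :: AP]; D=[([2], ∅, [PRIM2(mul)])]⟩
[8] ⟨S=[clo(λx. (x x), ∅)]; E={x↦clo(λx. (x x), ∅)}; C=[x :: AP]; D=[([2], ∅, [PRIM2(mul)])]⟩
[9] ⟨S=[clo(λx. (x x), ∅) :: clo(λx. (x x), ∅)]; E={x↦clo(λx. (x x), ∅)}; C=[AP]; D=[([2], ∅, [PRIM2(mul)])]⟩
[10] ⟨S=∅; E={x↦clo(λx. (x x), ∅)}; C=[(x x)]; D=[(∅, {x↦clo(λx. (x x), ∅)}, ∅) :: ([2], ∅, [PRIM2(mul)])]⟩
[11] ⟨S=∅; E={x↦clo(λx. (x x), ∅)}; C=[x :: x :: AP]; D=[(∅, {x↦clo(λx. (x x), ∅)}, ∅) :: ([2], ∅, [PRIM2(mul)])]⟩
[12] ⟨S=[clo(λx. (x x), ∅)]; E={x↦clo(λx. (x x), ∅)}; C=[x :: AP]; D=[(∅, {x↦clo(λx. (x x), ∅)}, ∅) :: ([2], ∅, [PRIM2(mul)])]⟩
[13] ⟨S=[clo(λx. (x x), ∅) :: clo(λx. (x x), ∅)]; E={x↦clo(λx. (x x), ∅)}; C=[AP]; D=[(∅, {x↦clo(λx. (x x), ∅)}, ∅) :: ([2], ∅, [PRIM2(mul)])]⟩
→ 13 transitions taken and the configuration is still not final: no result within 13 steps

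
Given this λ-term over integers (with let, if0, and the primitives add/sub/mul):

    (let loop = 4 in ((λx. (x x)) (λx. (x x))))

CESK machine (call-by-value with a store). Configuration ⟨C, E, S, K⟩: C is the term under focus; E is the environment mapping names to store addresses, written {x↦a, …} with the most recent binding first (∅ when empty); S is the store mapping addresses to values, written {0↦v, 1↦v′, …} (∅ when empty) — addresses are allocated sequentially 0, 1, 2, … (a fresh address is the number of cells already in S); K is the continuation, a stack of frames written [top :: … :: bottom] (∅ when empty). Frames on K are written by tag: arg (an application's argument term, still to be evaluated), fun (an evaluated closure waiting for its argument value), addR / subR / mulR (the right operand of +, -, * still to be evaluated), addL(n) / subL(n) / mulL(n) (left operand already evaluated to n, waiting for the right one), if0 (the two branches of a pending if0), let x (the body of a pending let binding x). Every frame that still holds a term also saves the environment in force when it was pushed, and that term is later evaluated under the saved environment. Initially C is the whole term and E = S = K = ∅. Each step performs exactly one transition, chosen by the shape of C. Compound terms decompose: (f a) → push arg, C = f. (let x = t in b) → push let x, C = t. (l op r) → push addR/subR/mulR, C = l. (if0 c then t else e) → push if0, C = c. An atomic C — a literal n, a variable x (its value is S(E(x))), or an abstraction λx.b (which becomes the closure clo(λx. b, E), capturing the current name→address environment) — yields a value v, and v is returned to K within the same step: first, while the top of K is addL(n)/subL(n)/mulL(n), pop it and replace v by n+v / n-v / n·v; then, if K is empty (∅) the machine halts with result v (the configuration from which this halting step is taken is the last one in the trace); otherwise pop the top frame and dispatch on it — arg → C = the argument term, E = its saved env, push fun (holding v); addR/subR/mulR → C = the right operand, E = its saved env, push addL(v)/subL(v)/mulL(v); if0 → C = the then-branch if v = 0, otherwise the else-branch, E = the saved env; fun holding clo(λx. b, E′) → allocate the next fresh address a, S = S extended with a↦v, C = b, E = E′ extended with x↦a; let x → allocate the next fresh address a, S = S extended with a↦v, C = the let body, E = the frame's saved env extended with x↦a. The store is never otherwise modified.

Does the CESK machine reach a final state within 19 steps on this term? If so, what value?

Answer: DIVERGES (no final state within 19 steps)

Machine steps:
[0] ⟨C=(let loop = 4 in ((λx. (x x)) (λx. (x x)))); E=∅; S=∅; K=∅⟩
[1] ⟨C=4; E=∅; S=∅; K=[let loop]⟩
[2] ⟨C=((λx. (x x)) (λx. (x x))); E={loop↦0}; S={0↦4}; K=∅⟩
[3] ⟨C=(λx. (x x)); E={loop↦0}; S={0↦4}; K=[arg]⟩
[4] ⟨C=(λx. (x x)); E={loop↦0}; S={0↦4}; K=[fun]⟩
[5] ⟨C=(x x); E={x↦1, loop↦0}; S={0↦4, 1↦clo(λx. (x x), {loop↦0})}; K=∅⟩
[6] ⟨C=x; E={x↦1, loop↦0}; S={0↦4, 1↦clo(λx. (x x), {loop↦0})}; K=[arg]⟩
[7] ⟨C=x; E={x↦1, loop↦0}; S={0↦4, 1↦clo(λx. (x x), {loop↦0})}; K=[fun]⟩
[8] ⟨C=(x x); E={x↦2, loop↦0}; S={0↦4, 1↦clo(λx. (x x), {loop↦0}), 2↦clo(λx. (x x), {loop↦0})}; K=∅⟩
[9] ⟨C=x; E={x↦2, loop↦0}; S={0↦4, 1↦clo(λx. (x x), {loop↦0}), 2↦clo(λx. (x x), {loop↦0})}; K=[arg]⟩
[10] ⟨C=x; E={x↦2, loop↦0}; S={0↦4, 1↦clo(λx. (x x), {loop↦0}), 2↦clo(λx. (x x), {loop↦0})}; K=[fun]⟩
[11] ⟨C=(x x); E={x↦3, loop↦0}; S={0↦4, 1↦clo(λx. (x x), {loop↦0}), 2↦clo(λx. (x x), {loop↦0}), 3↦clo(λx. (x x), {loop↦0})}; K=∅⟩
[12] ⟨C=x; E={x↦3, loop↦0}; S={0↦4, 1↦clo(λx. (x x), {loop↦0}), 2↦clo(λx. (x x), {loop↦0}), 3↦clo(λx. (x x), {loop↦0})}; K=[arg]⟩
[13] ⟨C=x; E={x↦3, loop↦0}; S={0↦4, 1↦clo(λx. (x x), {loop↦0}), 2↦clo(λx. (x x), {loop↦0}), 3↦clo(λx. (x x), {loop↦0})}; K=[fun]⟩
[14] ⟨C=(x x); E={x↦4, loop↦0}; S={0↦4, 1↦clo(λx. (x x), {loop↦0}), 2↦clo(λx. (x x), {loop↦0}), 3↦clo(λx. (x x), {loop↦0}), 4↦clo(λx. (x x), {loop↦0})}; K=∅⟩
[15] ⟨C=x; E={x↦4, loop↦0}; S={0↦4, 1↦clo(λx. (x x), {loop↦0}), 2↦clo(λx. (x x), {loop↦0}), 3↦clo(λx. (x x), {loop↦0}), 4↦clo(λx. (x x), {loop↦0})}; K=[arg]⟩
[16] ⟨C=x; E={x↦4, loop↦0}; S={0↦4, 1↦clo(λx. (x x), {loop↦0}), 2↦clo(λx. (x x), {loop↦0}), 3↦clo(λx. (x x), {loop↦0}), 4↦clo(λx. (x x), {loop↦0})}; K=[fun]⟩
[17] ⟨C=(x x); E={x↦5, loop↦0}; S={0↦4, 1↦clo(λx. (x x), {loop↦0}), 2↦clo(λx. (x x), {loop↦0}), 3↦clo(λx. (x x), {loop↦0}), 4↦clo(λx. (x x), {loop↦0}), 5↦clo(λx. (x x), {loop↦0})}; K=∅⟩
[18] ⟨C=x; E={x↦5, loop↦0}; S={0↦4, 1↦clo(λx. (x x), {loop↦0}), 2↦clo(λx. (x x), {loop↦0}), 3↦clo(λx. (x x), {loop↦0}), 4↦clo(λx. (x x), {loop↦0}), 5↦clo(λx. (x x), {loop↦0})}; K=[arg]⟩
[19] ⟨C=x; E={x↦5, loop↦0}; S={0↦4, 1↦clo(λx. (x x), {loop↦0}), 2↦clo(λx. (x x), {loop↦0}), 3↦clo(λx. (x x), {loop↦0}), 4↦clo(λx. (x x), {loop↦0}), 5↦clo(λx. (x x), {loop↦0})}; K=[fun]⟩
→ 19 transitions taken and the configuration is still not final: no result within 19 steps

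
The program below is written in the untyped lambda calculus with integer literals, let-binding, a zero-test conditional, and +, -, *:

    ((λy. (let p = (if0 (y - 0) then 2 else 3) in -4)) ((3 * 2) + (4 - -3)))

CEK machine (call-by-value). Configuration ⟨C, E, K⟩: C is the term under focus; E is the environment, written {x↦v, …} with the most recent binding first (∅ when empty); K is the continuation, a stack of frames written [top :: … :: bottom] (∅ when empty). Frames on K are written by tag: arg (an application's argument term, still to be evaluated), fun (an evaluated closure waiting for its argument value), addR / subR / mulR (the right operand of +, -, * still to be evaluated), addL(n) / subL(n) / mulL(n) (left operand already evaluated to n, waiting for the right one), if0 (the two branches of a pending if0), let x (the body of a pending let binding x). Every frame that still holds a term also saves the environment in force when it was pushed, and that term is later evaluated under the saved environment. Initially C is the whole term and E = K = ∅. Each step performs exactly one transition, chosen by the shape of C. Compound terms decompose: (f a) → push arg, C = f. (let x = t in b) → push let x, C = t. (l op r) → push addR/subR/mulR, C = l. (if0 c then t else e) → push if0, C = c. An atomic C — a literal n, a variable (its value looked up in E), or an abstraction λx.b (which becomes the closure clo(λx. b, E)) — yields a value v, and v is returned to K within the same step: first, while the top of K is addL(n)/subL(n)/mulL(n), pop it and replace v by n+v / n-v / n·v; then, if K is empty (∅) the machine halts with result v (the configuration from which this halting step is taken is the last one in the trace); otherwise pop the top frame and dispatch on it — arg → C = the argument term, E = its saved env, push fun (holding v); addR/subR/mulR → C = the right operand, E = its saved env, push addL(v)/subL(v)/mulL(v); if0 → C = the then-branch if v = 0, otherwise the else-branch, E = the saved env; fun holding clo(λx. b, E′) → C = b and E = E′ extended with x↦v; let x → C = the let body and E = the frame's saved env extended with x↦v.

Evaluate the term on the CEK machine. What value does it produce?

Answer: -4

Derivation:
0. <C=((λy. (let p = (if0 (y - 0) then 2 else 3) in -4)) ((3 * 2) + (4 - -3))), E=∅, K=∅>
1. <C=(λy. (let p = (if0 (y - 0) then 2 else 3) in -4)), E=∅, K=[arg]>
2. <C=((3 * 2) + (4 - -3)), E=∅, K=[fun]>
3. <C=(3 * 2), E=∅, K=[addR :: fun]>
4. <C=3, E=∅, K=[mulR :: addR :: fun]>
5. <C=2, E=∅, K=[mulL(3) :: addR :: fun]>
6. <C=(4 - -3), E=∅, K=[addL(6) :: fun]>
7. <C=4, E=∅, K=[subR :: addL(6) :: fun]>
8. <C=-3, E=∅, K=[subL(4) :: addL(6) :: fun]>
9. <C=(let p = (if0 (y - 0) then 2 else 3) in -4), E={y↦13}, K=∅>
10. <C=(if0 (y - 0) then 2 else 3), E={y↦13}, K=[let p]>
11. <C=(y - 0), E={y↦13}, K=[if0 :: let p]>
12. <C=y, E={y↦13}, K=[subR :: if0 :: let p]>
13. <C=0, E={y↦13}, K=[subL(13) :: if0 :: let p]>
14. <C=3, E={y↦13}, K=[let p]>
15. <C=-4, E={p↦3, y↦13}, K=∅>
→ final value -4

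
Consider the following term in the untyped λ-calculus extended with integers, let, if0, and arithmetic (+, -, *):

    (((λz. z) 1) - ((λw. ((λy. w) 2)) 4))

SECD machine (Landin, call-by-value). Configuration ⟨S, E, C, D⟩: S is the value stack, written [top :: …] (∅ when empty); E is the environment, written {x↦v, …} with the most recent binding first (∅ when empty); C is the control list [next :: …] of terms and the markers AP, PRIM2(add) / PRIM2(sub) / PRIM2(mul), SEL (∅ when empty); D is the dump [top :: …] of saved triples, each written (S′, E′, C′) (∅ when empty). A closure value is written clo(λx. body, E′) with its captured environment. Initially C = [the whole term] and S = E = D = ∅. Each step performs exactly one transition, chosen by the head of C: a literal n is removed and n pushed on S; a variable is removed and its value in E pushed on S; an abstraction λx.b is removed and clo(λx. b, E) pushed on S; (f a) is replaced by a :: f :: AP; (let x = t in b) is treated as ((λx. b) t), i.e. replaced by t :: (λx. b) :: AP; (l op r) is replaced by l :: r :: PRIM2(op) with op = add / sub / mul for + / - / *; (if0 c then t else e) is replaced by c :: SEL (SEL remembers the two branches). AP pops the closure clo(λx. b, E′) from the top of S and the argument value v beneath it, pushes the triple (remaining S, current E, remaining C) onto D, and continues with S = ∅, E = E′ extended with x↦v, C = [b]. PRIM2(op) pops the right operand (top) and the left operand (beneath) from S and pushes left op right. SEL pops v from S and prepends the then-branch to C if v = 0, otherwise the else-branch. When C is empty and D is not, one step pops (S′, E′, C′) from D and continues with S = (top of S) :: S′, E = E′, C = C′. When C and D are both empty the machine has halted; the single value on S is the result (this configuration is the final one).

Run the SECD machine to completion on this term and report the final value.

[0] <S=∅, E=∅, C=[(((λz. z) 1) - ((λw. ((λy. w) 2)) 4))], D=∅>
[1] <S=∅, E=∅, C=[((λz. z) 1) :: ((λw. ((λy. w) 2)) 4) :: PRIM2(sub)], D=∅>
[2] <S=∅, E=∅, C=[1 :: (λz. z) :: AP :: ((λw. ((λy. w) 2)) 4) :: PRIM2(sub)], D=∅>
[3] <S=[1], E=∅, C=[(λz. z) :: AP :: ((λw. ((λy. w) 2)) 4) :: PRIM2(sub)], D=∅>
[4] <S=[clo(λz. z, ∅) :: 1], E=∅, C=[AP :: ((λw. ((λy. w) 2)) 4) :: PRIM2(sub)], D=∅>
[5] <S=∅, E={z↦1}, C=[z], D=[(∅, ∅, [((λw. ((λy. w) 2)) 4) :: PRIM2(sub)])]>
[6] <S=[1], E={z↦1}, C=∅, D=[(∅, ∅, [((λw. ((λy. w) 2)) 4) :: PRIM2(sub)])]>
[7] <S=[1], E=∅, C=[((λw. ((λy. w) 2)) 4) :: PRIM2(sub)], D=∅>
[8] <S=[1], E=∅, C=[4 :: (λw. ((λy. w) 2)) :: AP :: PRIM2(sub)], D=∅>
[9] <S=[4 :: 1], E=∅, C=[(λw. ((λy. w) 2)) :: AP :: PRIM2(sub)], D=∅>
[10] <S=[clo(λw. ((λy. w) 2), ∅) :: 4 :: 1], E=∅, C=[AP :: PRIM2(sub)], D=∅>
[11] <S=∅, E={w↦4}, C=[((λy. w) 2)], D=[([1], ∅, [PRIM2(sub)])]>
[12] <S=∅, E={w↦4}, C=[2 :: (λy. w) :: AP], D=[([1], ∅, [PRIM2(sub)])]>
[13] <S=[2], E={w↦4}, C=[(λy. w) :: AP], D=[([1], ∅, [PRIM2(sub)])]>
[14] <S=[clo(λy. w, {w↦4}) :: 2], E={w↦4}, C=[AP], D=[([1], ∅, [PRIM2(sub)])]>
[15] <S=∅, E={y↦2, w↦4}, C=[w], D=[(∅, {w↦4}, ∅) :: ([1], ∅, [PRIM2(sub)])]>
[16] <S=[4], E={y↦2, w↦4}, C=∅, D=[(∅, {w↦4}, ∅) :: ([1], ∅, [PRIM2(sub)])]>
[17] <S=[4], E={w↦4}, C=∅, D=[([1], ∅, [PRIM2(sub)])]>
[18] <S=[4 :: 1], E=∅, C=[PRIM2(sub)], D=∅>
[19] <S=[-3], E=∅, C=∅, D=∅>
→ final value -3

Answer: -3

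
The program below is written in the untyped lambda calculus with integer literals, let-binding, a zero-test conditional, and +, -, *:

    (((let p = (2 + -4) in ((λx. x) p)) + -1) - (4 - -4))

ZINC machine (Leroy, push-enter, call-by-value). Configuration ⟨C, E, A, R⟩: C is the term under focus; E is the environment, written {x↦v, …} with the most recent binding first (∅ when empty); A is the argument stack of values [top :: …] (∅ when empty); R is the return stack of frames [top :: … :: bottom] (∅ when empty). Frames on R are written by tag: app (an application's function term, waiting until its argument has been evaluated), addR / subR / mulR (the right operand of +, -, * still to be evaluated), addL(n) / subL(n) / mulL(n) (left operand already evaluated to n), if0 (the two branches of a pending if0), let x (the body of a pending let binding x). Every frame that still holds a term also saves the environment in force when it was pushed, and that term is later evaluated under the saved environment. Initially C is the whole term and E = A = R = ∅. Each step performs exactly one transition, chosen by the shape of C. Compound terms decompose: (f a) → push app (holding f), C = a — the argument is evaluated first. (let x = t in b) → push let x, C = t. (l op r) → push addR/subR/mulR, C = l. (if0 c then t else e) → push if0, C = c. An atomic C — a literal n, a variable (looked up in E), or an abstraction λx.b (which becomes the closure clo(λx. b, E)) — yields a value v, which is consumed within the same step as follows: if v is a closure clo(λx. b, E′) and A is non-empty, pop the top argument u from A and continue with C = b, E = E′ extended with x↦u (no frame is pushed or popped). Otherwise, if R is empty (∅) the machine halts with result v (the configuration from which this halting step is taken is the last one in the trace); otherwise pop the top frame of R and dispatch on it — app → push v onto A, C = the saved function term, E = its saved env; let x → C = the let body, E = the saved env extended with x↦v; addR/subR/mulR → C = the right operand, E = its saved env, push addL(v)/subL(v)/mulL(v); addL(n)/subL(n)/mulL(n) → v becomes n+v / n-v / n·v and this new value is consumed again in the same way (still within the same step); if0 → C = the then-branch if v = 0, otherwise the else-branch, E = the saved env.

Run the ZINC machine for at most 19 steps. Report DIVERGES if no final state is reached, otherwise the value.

Answer: -11

Execution trace:
[0] [C=(((let p = (2 + -4) in ((λx. x) p)) + -1) - (4 - -4)) | E=∅ | A=∅ | R=∅]
[1] [C=((let p = (2 + -4) in ((λx. x) p)) + -1) | E=∅ | A=∅ | R=[subR]]
[2] [C=(let p = (2 + -4) in ((λx. x) p)) | E=∅ | A=∅ | R=[addR :: subR]]
[3] [C=(2 + -4) | E=∅ | A=∅ | R=[let p :: addR :: subR]]
[4] [C=2 | E=∅ | A=∅ | R=[addR :: let p :: addR :: subR]]
[5] [C=-4 | E=∅ | A=∅ | R=[addL(2) :: let p :: addR :: subR]]
[6] [C=((λx. x) p) | E={p↦-2} | A=∅ | R=[addR :: subR]]
[7] [C=p | E={p↦-2} | A=∅ | R=[app :: addR :: subR]]
[8] [C=(λx. x) | E={p↦-2} | A=[-2] | R=[addR :: subR]]
[9] [C=x | E={x↦-2, p↦-2} | A=∅ | R=[addR :: subR]]
[10] [C=-1 | E=∅ | A=∅ | R=[addL(-2) :: subR]]
[11] [C=(4 - -4) | E=∅ | A=∅ | R=[subL(-3)]]
[12] [C=4 | E=∅ | A=∅ | R=[subR :: subL(-3)]]
[13] [C=-4 | E=∅ | A=∅ | R=[subL(4) :: subL(-3)]]
→ final value -11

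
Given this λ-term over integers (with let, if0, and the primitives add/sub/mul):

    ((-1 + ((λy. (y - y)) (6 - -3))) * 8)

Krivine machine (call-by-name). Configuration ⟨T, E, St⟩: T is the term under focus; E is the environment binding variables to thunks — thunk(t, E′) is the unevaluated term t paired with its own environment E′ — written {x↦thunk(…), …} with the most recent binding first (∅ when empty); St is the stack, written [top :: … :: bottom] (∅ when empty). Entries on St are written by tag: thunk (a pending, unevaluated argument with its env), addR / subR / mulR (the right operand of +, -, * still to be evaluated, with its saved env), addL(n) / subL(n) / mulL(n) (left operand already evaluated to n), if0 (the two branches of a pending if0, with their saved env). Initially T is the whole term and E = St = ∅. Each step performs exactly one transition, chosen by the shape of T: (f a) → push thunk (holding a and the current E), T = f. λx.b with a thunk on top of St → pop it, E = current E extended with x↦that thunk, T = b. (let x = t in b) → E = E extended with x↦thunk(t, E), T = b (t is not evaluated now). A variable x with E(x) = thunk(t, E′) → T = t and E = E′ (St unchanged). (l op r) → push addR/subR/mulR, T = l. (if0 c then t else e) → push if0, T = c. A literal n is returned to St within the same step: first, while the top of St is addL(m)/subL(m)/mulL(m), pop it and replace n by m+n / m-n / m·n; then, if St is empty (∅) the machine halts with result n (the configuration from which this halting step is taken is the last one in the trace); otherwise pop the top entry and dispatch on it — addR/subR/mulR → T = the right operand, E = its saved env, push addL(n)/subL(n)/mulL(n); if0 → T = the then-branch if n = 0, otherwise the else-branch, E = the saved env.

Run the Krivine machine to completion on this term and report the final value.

step 0: <T=((-1 + ((λy. (y - y)) (6 - -3))) * 8), E=∅, St=∅>
step 1: <T=(-1 + ((λy. (y - y)) (6 - -3))), E=∅, St=[mulR]>
step 2: <T=-1, E=∅, St=[addR :: mulR]>
step 3: <T=((λy. (y - y)) (6 - -3)), E=∅, St=[addL(-1) :: mulR]>
step 4: <T=(λy. (y - y)), E=∅, St=[thunk :: addL(-1) :: mulR]>
step 5: <T=(y - y), E={y↦thunk((6 - -3), ∅)}, St=[addL(-1) :: mulR]>
step 6: <T=y, E={y↦thunk((6 - -3), ∅)}, St=[subR :: addL(-1) :: mulR]>
step 7: <T=(6 - -3), E=∅, St=[subR :: addL(-1) :: mulR]>
step 8: <T=6, E=∅, St=[subR :: subR :: addL(-1) :: mulR]>
step 9: <T=-3, E=∅, St=[subL(6) :: subR :: addL(-1) :: mulR]>
step 10: <T=y, E={y↦thunk((6 - -3), ∅)}, St=[subL(9) :: addL(-1) :: mulR]>
step 11: <T=(6 - -3), E=∅, St=[subL(9) :: addL(-1) :: mulR]>
step 12: <T=6, E=∅, St=[subR :: subL(9) :: addL(-1) :: mulR]>
step 13: <T=-3, E=∅, St=[subL(6) :: subL(9) :: addL(-1) :: mulR]>
step 14: <T=8, E=∅, St=[mulL(-1)]>
→ final value -8

Answer: -8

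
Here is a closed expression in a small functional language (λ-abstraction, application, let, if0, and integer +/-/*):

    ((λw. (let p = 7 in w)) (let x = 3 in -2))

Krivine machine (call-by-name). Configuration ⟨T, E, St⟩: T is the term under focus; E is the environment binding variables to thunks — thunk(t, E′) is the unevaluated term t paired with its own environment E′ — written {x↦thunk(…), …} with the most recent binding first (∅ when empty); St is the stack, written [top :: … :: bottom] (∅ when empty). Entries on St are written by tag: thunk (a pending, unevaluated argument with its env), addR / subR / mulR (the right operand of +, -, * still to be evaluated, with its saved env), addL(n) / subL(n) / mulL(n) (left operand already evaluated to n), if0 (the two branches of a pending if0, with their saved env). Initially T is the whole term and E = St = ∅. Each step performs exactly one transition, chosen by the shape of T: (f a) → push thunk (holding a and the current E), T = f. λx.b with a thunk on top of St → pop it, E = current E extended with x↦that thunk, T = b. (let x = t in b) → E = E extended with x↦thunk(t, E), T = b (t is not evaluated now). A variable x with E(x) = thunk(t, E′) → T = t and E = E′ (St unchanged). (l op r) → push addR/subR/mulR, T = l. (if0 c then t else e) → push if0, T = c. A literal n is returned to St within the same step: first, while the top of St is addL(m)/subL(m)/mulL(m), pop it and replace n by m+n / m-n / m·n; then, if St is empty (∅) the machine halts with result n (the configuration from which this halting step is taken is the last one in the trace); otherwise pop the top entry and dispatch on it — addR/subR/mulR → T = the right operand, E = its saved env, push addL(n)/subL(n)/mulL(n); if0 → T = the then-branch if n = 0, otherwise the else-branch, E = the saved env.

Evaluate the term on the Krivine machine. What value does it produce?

[0] [T=((λw. (let p = 7 in w)) (let x = 3 in -2)) | E=∅ | St=∅]
[1] [T=(λw. (let p = 7 in w)) | E=∅ | St=[thunk]]
[2] [T=(let p = 7 in w) | E={w↦thunk((let x = 3 in -2), ∅)} | St=∅]
[3] [T=w | E={p↦thunk(7, {w↦thunk((let x = 3 in -2), ∅)}), w↦thunk((let x = 3 in -2), ∅)} | St=∅]
[4] [T=(let x = 3 in -2) | E=∅ | St=∅]
[5] [T=-2 | E={x↦thunk(3, ∅)} | St=∅]
→ final value -2

Answer: -2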